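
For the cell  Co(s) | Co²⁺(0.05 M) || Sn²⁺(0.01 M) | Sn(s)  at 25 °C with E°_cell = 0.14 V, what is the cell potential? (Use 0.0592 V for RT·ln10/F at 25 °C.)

Balancing electrons gives n = 2; the reaction quotient is Q = [Co²⁺]/[Sn²⁺] = 5.00.
At 25 °C, E = E° − (0.0592/n) log Q = 0.14 − (0.0592/2)(0.699) = 0.140 − 0.021 = 0.119 V.

0.119 V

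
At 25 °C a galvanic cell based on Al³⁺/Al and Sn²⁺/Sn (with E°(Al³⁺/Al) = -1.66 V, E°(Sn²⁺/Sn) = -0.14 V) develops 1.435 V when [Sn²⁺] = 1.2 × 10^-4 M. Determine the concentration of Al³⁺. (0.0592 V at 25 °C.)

From the Nernst equation, log Q = n(E° − E)/0.0592 = 6(1.52 − 1.435)/0.0592 = 8.615, so Q = 4.12 × 10^8.
With Q = [Al³⁺]^2/[Sn²⁺]^3 and the known concentrations, [Al³⁺]^2 in the numerator gives [Al³⁺] = 0.027 M.

0.027 M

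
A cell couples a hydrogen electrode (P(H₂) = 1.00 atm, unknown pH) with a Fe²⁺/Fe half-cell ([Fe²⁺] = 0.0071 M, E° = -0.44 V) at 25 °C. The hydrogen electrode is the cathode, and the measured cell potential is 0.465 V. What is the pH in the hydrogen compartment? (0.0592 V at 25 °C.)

E°_cell = 0.44 V and n = 2.
log Q = n(E° − E)/0.0592 = 2×(0.44 − 0.465)/0.0592 = -0.845.
With Q = [Fe²⁺]·P(H₂) / [H⁺]^2, solving for [H⁺] gives log[H⁺] = -0.652, so pH = 0.65.

pH = 0.65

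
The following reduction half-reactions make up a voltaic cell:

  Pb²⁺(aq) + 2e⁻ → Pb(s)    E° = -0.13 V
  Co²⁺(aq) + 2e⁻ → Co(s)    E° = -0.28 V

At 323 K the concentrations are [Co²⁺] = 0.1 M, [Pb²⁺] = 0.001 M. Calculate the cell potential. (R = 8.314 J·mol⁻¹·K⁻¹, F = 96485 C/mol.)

The Pb²⁺/Pb couple has the higher reduction potential and acts as the cathode, so E°_cell = -0.13 − (-0.28) = 0.15 V.
Balancing electrons gives n = 2; the reaction quotient is Q = [Co²⁺]/[Pb²⁺] = 100.
E = E° − (RT/nF) ln Q = 0.15 − (8.314×323)/(2×96485) × (4.605) = 0.150 − 0.064 = 0.086 V.

0.086 V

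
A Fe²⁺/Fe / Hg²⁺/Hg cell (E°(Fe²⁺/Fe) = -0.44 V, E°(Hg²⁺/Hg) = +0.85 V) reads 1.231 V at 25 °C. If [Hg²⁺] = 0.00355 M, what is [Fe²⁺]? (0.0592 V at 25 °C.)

From the Nernst equation, log Q = n(E° − E)/0.0592 = 2(1.29 − 1.231)/0.0592 = 1.993, so Q = 98.5.
With Q = [Fe²⁺]/[Hg²⁺] and the known concentrations, [Fe²⁺] in the numerator gives [Fe²⁺] = 0.35 M.

0.35 M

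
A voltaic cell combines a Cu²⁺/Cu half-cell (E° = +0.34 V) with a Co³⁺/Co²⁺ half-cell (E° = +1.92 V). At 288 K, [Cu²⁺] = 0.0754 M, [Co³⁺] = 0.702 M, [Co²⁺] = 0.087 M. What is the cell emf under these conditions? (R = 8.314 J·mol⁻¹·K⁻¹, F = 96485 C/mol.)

1.66 V

The Co³⁺/Co²⁺ couple has the higher reduction potential and acts as the cathode, so E°_cell = +1.92 − (+0.34) = 1.58 V.
Balancing electrons gives n = 2; the reaction quotient is Q = [Cu²⁺]·[Co²⁺]^2/[Co³⁺]^2 = 0.00116.
E = E° − (RT/nF) ln Q = 1.58 − (8.314×288)/(2×96485) × (-6.761) = 1.580 + 0.084 = 1.664 V.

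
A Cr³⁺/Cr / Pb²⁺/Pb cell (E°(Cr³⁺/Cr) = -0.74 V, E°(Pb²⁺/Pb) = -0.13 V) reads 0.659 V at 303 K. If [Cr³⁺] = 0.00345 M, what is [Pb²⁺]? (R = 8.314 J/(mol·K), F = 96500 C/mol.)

0.97 M

From the Nernst equation, ln Q = nF(E° − E)/RT = 6×96500×(0.61 − 0.659)/(8.314×303) = -11.262, so Q = 1.28 × 10^-5.
With Q = [Cr³⁺]^2/[Pb²⁺]^3 and the known concentrations, [Pb²⁺]^3 in the denominator gives [Pb²⁺] = 0.97 M.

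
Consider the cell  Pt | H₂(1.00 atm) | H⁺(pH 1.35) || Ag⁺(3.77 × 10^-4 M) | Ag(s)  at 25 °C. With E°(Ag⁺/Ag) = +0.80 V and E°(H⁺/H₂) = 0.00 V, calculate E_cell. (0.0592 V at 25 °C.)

0.68 V

The Ag⁺/Ag couple is the cathode, so E°_cell = 0.80 V; n = 2.
[H⁺] = 10^(−1.35) = 0.045 M, and Q = [H⁺]^2 / ([Ag⁺]^2·P(H₂)) = 1.4 × 10^4.
E = E° − (0.0592/2) log Q = 0.80 − (0.0592/2)(4.147) = 0.677 V.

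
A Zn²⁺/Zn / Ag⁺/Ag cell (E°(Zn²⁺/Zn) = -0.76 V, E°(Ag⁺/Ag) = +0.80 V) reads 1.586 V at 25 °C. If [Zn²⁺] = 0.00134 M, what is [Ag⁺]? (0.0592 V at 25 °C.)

0.1 M

From the Nernst equation, log Q = n(E° − E)/0.0592 = 2(1.56 − 1.586)/0.0592 = -0.878, so Q = 0.132.
With Q = [Zn²⁺]/[Ag⁺]^2 and the known concentrations, [Ag⁺]^2 in the denominator gives [Ag⁺] = 0.1 M.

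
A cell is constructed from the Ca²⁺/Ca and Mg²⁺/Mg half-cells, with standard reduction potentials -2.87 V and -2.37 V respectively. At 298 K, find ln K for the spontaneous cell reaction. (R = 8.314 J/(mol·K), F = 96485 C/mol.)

ln K = 38.9

E°_cell = -2.37 − (-2.87) = 0.50 V, with n = 2 electrons transferred.
At equilibrium E = 0, so the Nernst equation gives ln K = nFE°/RT = (2)(96485)(0.50)/((8.314)(298)) = 38.94.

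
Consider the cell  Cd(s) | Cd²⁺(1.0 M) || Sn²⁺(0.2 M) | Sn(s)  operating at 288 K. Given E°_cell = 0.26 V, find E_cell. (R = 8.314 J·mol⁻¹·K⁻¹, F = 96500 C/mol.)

0.240 V

Balancing electrons gives n = 2; the reaction quotient is Q = [Cd²⁺]/[Sn²⁺] = 5.00.
E = E° − (RT/nF) ln Q = 0.26 − (8.314×288)/(2×96500) × (1.609) = 0.260 − 0.020 = 0.240 V.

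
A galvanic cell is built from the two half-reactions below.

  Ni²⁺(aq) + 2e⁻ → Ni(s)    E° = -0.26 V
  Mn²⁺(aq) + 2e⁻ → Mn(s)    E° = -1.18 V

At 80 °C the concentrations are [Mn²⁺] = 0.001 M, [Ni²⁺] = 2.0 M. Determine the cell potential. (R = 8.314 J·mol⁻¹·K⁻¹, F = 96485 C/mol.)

1.04 V

The Ni²⁺/Ni couple has the higher reduction potential and acts as the cathode, so E°_cell = -0.26 − (-1.18) = 0.92 V.
Balancing electrons gives n = 2; the reaction quotient is Q = [Mn²⁺]/[Ni²⁺] = 5 × 10^-4.
E = E° − (RT/nF) ln Q = 0.92 − (8.314×353)/(2×96485) × (-7.601) = 0.920 + 0.116 = 1.036 V.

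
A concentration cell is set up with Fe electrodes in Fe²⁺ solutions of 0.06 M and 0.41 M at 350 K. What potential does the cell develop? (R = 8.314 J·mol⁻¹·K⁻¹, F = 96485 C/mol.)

0.029 V

Both half-cells are Fe²⁺/Fe, so E°_cell = 0. The concentrated side is the cathode; the cell reaction moves Fe²⁺ from high to low concentration with n = 2.
Q = [Fe²⁺]_dilute/[Fe²⁺]_conc = 0.06/0.41 = 0.146.
E = 0 − (RT/nF) ln Q = −((8.314×350)/(2×96485))(-1.922) = 0.0290 V.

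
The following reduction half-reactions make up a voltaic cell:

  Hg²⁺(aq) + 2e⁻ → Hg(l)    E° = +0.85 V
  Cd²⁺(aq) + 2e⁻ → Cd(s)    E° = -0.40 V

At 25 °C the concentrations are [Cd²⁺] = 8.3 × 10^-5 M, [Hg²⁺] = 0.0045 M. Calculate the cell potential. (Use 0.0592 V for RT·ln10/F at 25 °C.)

The Hg²⁺/Hg couple has the higher reduction potential and acts as the cathode, so E°_cell = +0.85 − (-0.40) = 1.25 V.
Balancing electrons gives n = 2; the reaction quotient is Q = [Cd²⁺]/[Hg²⁺] = 0.0184.
At 25 °C, E = E° − (0.0592/n) log Q = 1.25 − (0.0592/2)(-1.734) = 1.250 + 0.051 = 1.301 V.

1.30 V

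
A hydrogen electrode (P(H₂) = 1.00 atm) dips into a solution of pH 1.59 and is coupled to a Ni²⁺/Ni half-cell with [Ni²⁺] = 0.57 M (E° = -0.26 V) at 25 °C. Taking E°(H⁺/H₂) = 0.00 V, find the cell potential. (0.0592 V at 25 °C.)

The hydrogen couple is the cathode, so E°_cell = 0.26 V; n = 2.
[H⁺] = 10^(−1.59) = 0.026 M, and Q = [Ni²⁺]·P(H₂) / [H⁺]^2 = 863.
E = E° − (0.0592/2) log Q = 0.26 − (0.0592/2)(2.936) = 0.173 V.

0.17 V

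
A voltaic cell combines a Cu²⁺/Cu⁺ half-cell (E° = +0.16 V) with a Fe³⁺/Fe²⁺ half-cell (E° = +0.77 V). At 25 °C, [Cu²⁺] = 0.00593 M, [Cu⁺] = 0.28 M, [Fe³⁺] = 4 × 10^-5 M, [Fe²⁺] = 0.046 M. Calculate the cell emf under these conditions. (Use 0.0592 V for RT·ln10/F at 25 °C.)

The Fe³⁺/Fe²⁺ couple has the higher reduction potential and acts as the cathode, so E°_cell = +0.77 − (+0.16) = 0.61 V.
Balancing electrons gives n = 1; the reaction quotient is Q = [Cu²⁺]·[Fe²⁺]/([Cu⁺]·[Fe³⁺]) = 24.4.
At 25 °C, E = E° − (0.0592/n) log Q = 0.61 − (0.0592/1)(1.387) = 0.610 − 0.082 = 0.528 V.

0.528 V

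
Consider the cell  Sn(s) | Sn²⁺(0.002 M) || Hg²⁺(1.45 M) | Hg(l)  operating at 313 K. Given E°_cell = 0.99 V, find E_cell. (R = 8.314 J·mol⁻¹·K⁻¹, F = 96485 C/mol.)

1.08 V

Balancing electrons gives n = 2; the reaction quotient is Q = [Sn²⁺]/[Hg²⁺] = 0.00138.
E = E° − (RT/nF) ln Q = 0.99 − (8.314×313)/(2×96485) × (-6.586) = 0.990 + 0.089 = 1.079 V.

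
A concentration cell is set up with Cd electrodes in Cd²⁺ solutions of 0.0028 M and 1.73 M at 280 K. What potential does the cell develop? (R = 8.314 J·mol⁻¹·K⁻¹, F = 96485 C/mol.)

Both half-cells are Cd²⁺/Cd, so E°_cell = 0. The concentrated side is the cathode; the cell reaction moves Cd²⁺ from high to low concentration with n = 2.
Q = [Cd²⁺]_dilute/[Cd²⁺]_conc = 0.0028/1.73 = 0.00162.
E = 0 − (RT/nF) ln Q = −((8.314×280)/(2×96485))(-6.426) = 0.0775 V.

0.078 V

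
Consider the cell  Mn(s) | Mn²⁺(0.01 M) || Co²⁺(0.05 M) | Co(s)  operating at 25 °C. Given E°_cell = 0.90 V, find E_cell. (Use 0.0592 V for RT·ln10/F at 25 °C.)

Balancing electrons gives n = 2; the reaction quotient is Q = [Mn²⁺]/[Co²⁺] = 0.200.
At 25 °C, E = E° − (0.0592/n) log Q = 0.90 − (0.0592/2)(-0.699) = 0.900 + 0.021 = 0.921 V.

0.921 V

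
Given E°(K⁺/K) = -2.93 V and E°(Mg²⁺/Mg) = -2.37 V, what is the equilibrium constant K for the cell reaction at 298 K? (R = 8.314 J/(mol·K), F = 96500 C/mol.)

8.8 × 10^18

E°_cell = -2.37 − (-2.93) = 0.56 V, with n = 2 electrons transferred.
At equilibrium E = 0, so the Nernst equation gives ln K = nFE°/RT = (2)(96500)(0.56)/((8.314)(298)) = 43.62.
K = e^43.62 = 8.8 × 10^18.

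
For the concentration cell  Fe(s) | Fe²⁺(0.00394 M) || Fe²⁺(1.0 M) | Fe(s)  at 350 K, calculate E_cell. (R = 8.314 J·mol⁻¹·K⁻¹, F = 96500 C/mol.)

Both half-cells are Fe²⁺/Fe, so E°_cell = 0. The concentrated side is the cathode; the cell reaction moves Fe²⁺ from high to low concentration with n = 2.
Q = [Fe²⁺]_dilute/[Fe²⁺]_conc = 0.00394/1.0 = 0.00394.
E = 0 − (RT/nF) ln Q = −((8.314×350)/(2×96500))(-5.537) = 0.0835 V.

0.083 V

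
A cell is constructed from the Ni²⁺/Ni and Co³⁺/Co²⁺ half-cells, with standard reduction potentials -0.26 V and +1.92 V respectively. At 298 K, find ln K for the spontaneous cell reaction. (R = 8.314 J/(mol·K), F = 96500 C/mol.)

ln K = 169.8

E°_cell = +1.92 − (-0.26) = 2.18 V, with n = 2 electrons transferred.
At equilibrium E = 0, so the Nernst equation gives ln K = nFE°/RT = (2)(96500)(2.18)/((8.314)(298)) = 169.82.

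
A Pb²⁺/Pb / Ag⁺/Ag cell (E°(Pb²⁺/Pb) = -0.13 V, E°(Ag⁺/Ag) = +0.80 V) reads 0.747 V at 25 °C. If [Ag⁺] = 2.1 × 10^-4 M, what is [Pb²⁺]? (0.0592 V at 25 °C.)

From the Nernst equation, log Q = n(E° − E)/0.0592 = 2(0.93 − 0.747)/0.0592 = 6.182, so Q = 1.52 × 10^6.
With Q = [Pb²⁺]/[Ag⁺]^2 and the known concentrations, [Pb²⁺] in the numerator gives [Pb²⁺] = 0.067 M.

0.067 M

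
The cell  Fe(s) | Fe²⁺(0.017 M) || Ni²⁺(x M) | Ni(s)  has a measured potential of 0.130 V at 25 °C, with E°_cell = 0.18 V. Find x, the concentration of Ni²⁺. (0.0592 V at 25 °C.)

3.5 × 10^-4 M

From the Nernst equation, log Q = n(E° − E)/0.0592 = 2(0.18 − 0.130)/0.0592 = 1.689, so Q = 48.9.
With Q = [Fe²⁺]/[Ni²⁺] and the known concentrations, [Ni²⁺] in the denominator gives [Ni²⁺] = 3.5 × 10^-4 M.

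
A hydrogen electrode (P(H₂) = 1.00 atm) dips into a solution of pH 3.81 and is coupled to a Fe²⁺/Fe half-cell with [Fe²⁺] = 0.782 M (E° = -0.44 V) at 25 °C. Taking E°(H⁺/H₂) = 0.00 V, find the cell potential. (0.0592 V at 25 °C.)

0.22 V

The hydrogen couple is the cathode, so E°_cell = 0.44 V; n = 2.
[H⁺] = 10^(−3.81) = 1.5 × 10^-4 M, and Q = [Fe²⁺]·P(H₂) / [H⁺]^2 = 3.26 × 10^7.
E = E° − (0.0592/2) log Q = 0.44 − (0.0592/2)(7.513) = 0.218 V.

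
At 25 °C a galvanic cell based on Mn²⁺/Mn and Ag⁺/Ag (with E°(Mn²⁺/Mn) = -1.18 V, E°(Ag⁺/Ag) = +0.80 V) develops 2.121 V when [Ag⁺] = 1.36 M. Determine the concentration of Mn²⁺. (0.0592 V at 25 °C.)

3.2 × 10^-5 M

From the Nernst equation, log Q = n(E° − E)/0.0592 = 2(1.98 − 2.121)/0.0592 = -4.764, so Q = 1.72 × 10^-5.
With Q = [Mn²⁺]/[Ag⁺]^2 and the known concentrations, [Mn²⁺] in the numerator gives [Mn²⁺] = 3.2 × 10^-5 M.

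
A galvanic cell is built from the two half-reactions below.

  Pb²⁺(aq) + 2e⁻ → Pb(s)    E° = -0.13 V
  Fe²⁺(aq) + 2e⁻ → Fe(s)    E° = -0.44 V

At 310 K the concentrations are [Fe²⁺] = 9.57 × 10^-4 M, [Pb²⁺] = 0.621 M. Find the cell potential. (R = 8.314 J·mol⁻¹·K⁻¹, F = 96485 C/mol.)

The Pb²⁺/Pb couple has the higher reduction potential and acts as the cathode, so E°_cell = -0.13 − (-0.44) = 0.31 V.
Balancing electrons gives n = 2; the reaction quotient is Q = [Fe²⁺]/[Pb²⁺] = 0.00154.
E = E° − (RT/nF) ln Q = 0.31 − (8.314×310)/(2×96485) × (-6.475) = 0.310 + 0.086 = 0.396 V.

0.396 V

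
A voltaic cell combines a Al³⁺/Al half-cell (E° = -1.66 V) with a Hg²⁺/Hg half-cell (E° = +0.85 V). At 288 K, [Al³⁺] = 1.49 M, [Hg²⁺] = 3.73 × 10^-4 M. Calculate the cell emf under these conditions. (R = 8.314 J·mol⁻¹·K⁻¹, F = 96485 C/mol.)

2.41 V

The Hg²⁺/Hg couple has the higher reduction potential and acts as the cathode, so E°_cell = +0.85 − (-1.66) = 2.51 V.
Balancing electrons gives n = 6; the reaction quotient is Q = [Al³⁺]^2/[Hg²⁺]^3 = 4.28 × 10^10.
E = E° − (RT/nF) ln Q = 2.51 − (8.314×288)/(6×96485) × (24.479) = 2.510 − 0.101 = 2.409 V.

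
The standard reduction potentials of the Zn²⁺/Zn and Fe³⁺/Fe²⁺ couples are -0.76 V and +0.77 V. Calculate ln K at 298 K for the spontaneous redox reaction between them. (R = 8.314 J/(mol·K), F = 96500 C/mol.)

E°_cell = +0.77 − (-0.76) = 1.53 V, with n = 2 electrons transferred.
At equilibrium E = 0, so the Nernst equation gives ln K = nFE°/RT = (2)(96500)(1.53)/((8.314)(298)) = 119.19.

ln K = 119.2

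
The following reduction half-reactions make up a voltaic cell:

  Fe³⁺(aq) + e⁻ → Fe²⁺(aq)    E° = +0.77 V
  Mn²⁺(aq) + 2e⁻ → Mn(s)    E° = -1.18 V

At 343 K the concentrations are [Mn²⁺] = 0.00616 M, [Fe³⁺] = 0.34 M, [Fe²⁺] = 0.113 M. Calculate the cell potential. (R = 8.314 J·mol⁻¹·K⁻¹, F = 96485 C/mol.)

2.06 V

The Fe³⁺/Fe²⁺ couple has the higher reduction potential and acts as the cathode, so E°_cell = +0.77 − (-1.18) = 1.95 V.
Balancing electrons gives n = 2; the reaction quotient is Q = [Mn²⁺]·[Fe²⁺]^2/[Fe³⁺]^2 = 6.8 × 10^-4.
E = E° − (RT/nF) ln Q = 1.95 − (8.314×343)/(2×96485) × (-7.293) = 1.950 + 0.108 = 2.058 V.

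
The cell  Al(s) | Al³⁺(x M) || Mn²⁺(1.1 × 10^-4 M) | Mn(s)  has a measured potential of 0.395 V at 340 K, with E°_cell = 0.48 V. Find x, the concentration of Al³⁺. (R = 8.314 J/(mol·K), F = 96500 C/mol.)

0.007 M

From the Nernst equation, ln Q = nF(E° − E)/RT = 6×96500×(0.48 − 0.395)/(8.314×340) = 17.410, so Q = 3.64 × 10^7.
With Q = [Al³⁺]^2/[Mn²⁺]^3 and the known concentrations, [Al³⁺]^2 in the numerator gives [Al³⁺] = 0.007 M.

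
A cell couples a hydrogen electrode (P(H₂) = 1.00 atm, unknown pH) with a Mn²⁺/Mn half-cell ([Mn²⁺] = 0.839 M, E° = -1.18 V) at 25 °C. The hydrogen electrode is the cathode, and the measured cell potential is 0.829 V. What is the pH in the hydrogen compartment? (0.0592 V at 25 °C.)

pH = 5.97

E°_cell = 1.18 V and n = 2.
log Q = n(E° − E)/0.0592 = 2×(1.18 − 0.829)/0.0592 = 11.858.
With Q = [Mn²⁺]·P(H₂) / [H⁺]^2, solving for [H⁺] gives log[H⁺] = -5.967, so pH = 5.97.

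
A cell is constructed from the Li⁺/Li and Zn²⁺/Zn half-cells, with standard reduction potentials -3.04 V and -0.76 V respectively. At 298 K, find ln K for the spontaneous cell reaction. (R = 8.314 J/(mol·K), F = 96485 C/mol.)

ln K = 177.6

E°_cell = -0.76 − (-3.04) = 2.28 V, with n = 2 electrons transferred.
At equilibrium E = 0, so the Nernst equation gives ln K = nFE°/RT = (2)(96485)(2.28)/((8.314)(298)) = 177.58.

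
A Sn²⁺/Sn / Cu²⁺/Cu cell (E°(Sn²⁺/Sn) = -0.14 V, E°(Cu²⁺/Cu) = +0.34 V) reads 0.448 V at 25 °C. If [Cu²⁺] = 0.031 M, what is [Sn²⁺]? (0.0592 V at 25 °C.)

From the Nernst equation, log Q = n(E° − E)/0.0592 = 2(0.48 − 0.448)/0.0592 = 1.081, so Q = 12.1.
With Q = [Sn²⁺]/[Cu²⁺] and the known concentrations, [Sn²⁺] in the numerator gives [Sn²⁺] = 0.37 M.

0.37 M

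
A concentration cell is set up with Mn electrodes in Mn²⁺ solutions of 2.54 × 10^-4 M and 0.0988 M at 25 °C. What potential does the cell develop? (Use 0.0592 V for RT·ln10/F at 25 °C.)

0.077 V

Both half-cells are Mn²⁺/Mn, so E°_cell = 0. The concentrated side is the cathode; the cell reaction moves Mn²⁺ from high to low concentration with n = 2.
Q = [Mn²⁺]_dilute/[Mn²⁺]_conc = 2.54 × 10^-4/0.0988 = 0.00257.
E = 0 − (0.0592/2) log Q = −(0.0592/2)(-2.590) = 0.0767 V.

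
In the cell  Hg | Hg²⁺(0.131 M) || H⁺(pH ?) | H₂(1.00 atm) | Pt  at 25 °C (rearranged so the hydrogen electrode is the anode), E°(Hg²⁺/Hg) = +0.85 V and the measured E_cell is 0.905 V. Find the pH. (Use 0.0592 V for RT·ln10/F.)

E°_cell = 0.85 V and n = 2.
log Q = n(E° − E)/0.0592 = 2×(0.85 − 0.905)/0.0592 = -1.858.
With Q = [H⁺]^2 / ([Hg²⁺]·P(H₂)), solving for [H⁺] gives log[H⁺] = -1.370, so pH = 1.37.

pH = 1.37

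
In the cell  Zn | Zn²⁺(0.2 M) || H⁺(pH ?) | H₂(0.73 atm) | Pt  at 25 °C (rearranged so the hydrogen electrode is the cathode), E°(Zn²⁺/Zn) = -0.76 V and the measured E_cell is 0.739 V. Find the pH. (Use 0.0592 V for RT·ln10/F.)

E°_cell = 0.76 V and n = 2.
log Q = n(E° − E)/0.0592 = 2×(0.76 − 0.739)/0.0592 = 0.709.
With Q = [Zn²⁺]·P(H₂) / [H⁺]^2, solving for [H⁺] gives log[H⁺] = -0.773, so pH = 0.77.

pH = 0.77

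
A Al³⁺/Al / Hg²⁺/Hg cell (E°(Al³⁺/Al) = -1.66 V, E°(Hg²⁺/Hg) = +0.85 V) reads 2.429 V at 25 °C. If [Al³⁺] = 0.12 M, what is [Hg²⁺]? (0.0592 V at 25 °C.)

From the Nernst equation, log Q = n(E° − E)/0.0592 = 6(2.51 − 2.429)/0.0592 = 8.209, so Q = 1.62 × 10^8.
With Q = [Al³⁺]^2/[Hg²⁺]^3 and the known concentrations, [Hg²⁺]^3 in the denominator gives [Hg²⁺] = 4.5 × 10^-4 M.

4.5 × 10^-4 M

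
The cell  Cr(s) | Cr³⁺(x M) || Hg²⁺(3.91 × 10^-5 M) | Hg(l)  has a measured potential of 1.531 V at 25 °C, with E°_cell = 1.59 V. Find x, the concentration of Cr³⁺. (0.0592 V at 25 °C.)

2.4 × 10^-4 M

From the Nernst equation, log Q = n(E° − E)/0.0592 = 6(1.59 − 1.531)/0.0592 = 5.980, so Q = 9.54 × 10^5.
With Q = [Cr³⁺]^2/[Hg²⁺]^3 and the known concentrations, [Cr³⁺]^2 in the numerator gives [Cr³⁺] = 2.4 × 10^-4 M.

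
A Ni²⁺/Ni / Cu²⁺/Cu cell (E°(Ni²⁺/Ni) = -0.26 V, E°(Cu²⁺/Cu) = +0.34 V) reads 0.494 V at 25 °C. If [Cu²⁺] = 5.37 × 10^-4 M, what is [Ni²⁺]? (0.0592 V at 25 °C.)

2.0 M

From the Nernst equation, log Q = n(E° − E)/0.0592 = 2(0.60 − 0.494)/0.0592 = 3.581, so Q = 3810.
With Q = [Ni²⁺]/[Cu²⁺] and the known concentrations, [Ni²⁺] in the numerator gives [Ni²⁺] = 2.0 M.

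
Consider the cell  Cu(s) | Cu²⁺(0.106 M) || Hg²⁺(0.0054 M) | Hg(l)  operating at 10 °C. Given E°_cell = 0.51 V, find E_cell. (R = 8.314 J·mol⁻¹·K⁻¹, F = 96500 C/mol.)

Balancing electrons gives n = 2; the reaction quotient is Q = [Cu²⁺]/[Hg²⁺] = 19.6.
E = E° − (RT/nF) ln Q = 0.51 − (8.314×283)/(2×96500) × (2.977) = 0.510 − 0.036 = 0.474 V.

0.474 V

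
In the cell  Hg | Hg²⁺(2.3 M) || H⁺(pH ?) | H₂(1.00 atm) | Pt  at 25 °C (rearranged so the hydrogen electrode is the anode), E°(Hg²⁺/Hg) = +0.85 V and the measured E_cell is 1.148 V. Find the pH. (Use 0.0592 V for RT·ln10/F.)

pH = 4.85

E°_cell = 0.85 V and n = 2.
log Q = n(E° − E)/0.0592 = 2×(0.85 − 1.148)/0.0592 = -10.068.
With Q = [H⁺]^2 / ([Hg²⁺]·P(H₂)), solving for [H⁺] gives log[H⁺] = -4.853, so pH = 4.85.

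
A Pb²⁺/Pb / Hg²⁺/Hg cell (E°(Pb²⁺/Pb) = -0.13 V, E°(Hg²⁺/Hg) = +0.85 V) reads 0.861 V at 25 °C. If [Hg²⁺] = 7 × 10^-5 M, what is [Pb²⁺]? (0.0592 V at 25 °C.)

From the Nernst equation, log Q = n(E° − E)/0.0592 = 2(0.98 − 0.861)/0.0592 = 4.020, so Q = 1.05 × 10^4.
With Q = [Pb²⁺]/[Hg²⁺] and the known concentrations, [Pb²⁺] in the numerator gives [Pb²⁺] = 0.73 M.

0.73 M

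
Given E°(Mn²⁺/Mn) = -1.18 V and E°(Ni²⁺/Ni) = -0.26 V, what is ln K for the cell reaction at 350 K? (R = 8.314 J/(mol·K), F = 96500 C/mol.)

E°_cell = -0.26 − (-1.18) = 0.92 V, with n = 2 electrons transferred.
At equilibrium E = 0, so the Nernst equation gives ln K = nFE°/RT = (2)(96500)(0.92)/((8.314)(350)) = 61.02.

ln K = 61.0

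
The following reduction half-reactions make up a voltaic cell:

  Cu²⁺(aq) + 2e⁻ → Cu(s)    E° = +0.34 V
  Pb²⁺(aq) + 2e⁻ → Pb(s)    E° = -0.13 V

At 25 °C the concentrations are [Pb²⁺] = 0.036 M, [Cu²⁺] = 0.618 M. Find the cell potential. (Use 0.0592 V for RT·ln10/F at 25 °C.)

0.507 V

The Cu²⁺/Cu couple has the higher reduction potential and acts as the cathode, so E°_cell = +0.34 − (-0.13) = 0.47 V.
Balancing electrons gives n = 2; the reaction quotient is Q = [Pb²⁺]/[Cu²⁺] = 0.0583.
At 25 °C, E = E° − (0.0592/n) log Q = 0.47 − (0.0592/2)(-1.235) = 0.470 + 0.037 = 0.507 V.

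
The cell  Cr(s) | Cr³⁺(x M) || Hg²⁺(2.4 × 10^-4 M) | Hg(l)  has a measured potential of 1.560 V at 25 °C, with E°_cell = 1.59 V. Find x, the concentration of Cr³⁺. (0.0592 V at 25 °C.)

From the Nernst equation, log Q = n(E° − E)/0.0592 = 6(1.59 − 1.560)/0.0592 = 3.041, so Q = 1100.
With Q = [Cr³⁺]^2/[Hg²⁺]^3 and the known concentrations, [Cr³⁺]^2 in the numerator gives [Cr³⁺] = 1.2 × 10^-4 M.

1.2 × 10^-4 M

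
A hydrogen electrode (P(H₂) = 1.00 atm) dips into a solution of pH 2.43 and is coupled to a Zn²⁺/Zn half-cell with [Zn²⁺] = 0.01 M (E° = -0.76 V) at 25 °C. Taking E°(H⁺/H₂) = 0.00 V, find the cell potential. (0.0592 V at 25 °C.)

0.68 V

The hydrogen couple is the cathode, so E°_cell = 0.76 V; n = 2.
[H⁺] = 10^(−2.43) = 0.0037 M, and Q = [Zn²⁺]·P(H₂) / [H⁺]^2 = 724.
E = E° − (0.0592/2) log Q = 0.76 − (0.0592/2)(2.860) = 0.675 V.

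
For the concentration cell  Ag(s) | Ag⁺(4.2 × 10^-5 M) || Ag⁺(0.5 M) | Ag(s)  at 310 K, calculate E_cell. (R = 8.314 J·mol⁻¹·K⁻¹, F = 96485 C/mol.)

0.25 V

Both half-cells are Ag⁺/Ag, so E°_cell = 0. The concentrated side is the cathode; the cell reaction moves Ag⁺ from high to low concentration with n = 1.
Q = [Ag⁺]_dilute/[Ag⁺]_conc = 4.2 × 10^-5/0.5 = 8.4 × 10^-5.
E = 0 − (RT/nF) ln Q = −((8.314×310)/(1×96485))(-9.385) = 0.2507 V.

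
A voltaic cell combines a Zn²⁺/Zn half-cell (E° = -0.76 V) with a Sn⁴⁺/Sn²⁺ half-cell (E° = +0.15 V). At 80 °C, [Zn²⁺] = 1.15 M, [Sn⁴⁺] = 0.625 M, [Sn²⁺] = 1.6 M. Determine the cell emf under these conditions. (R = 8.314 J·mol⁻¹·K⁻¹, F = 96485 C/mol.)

0.894 V

The Sn⁴⁺/Sn²⁺ couple has the higher reduction potential and acts as the cathode, so E°_cell = +0.15 − (-0.76) = 0.91 V.
Balancing electrons gives n = 2; the reaction quotient is Q = [Zn²⁺]·[Sn²⁺]/[Sn⁴⁺] = 2.94.
E = E° − (RT/nF) ln Q = 0.91 − (8.314×353)/(2×96485) × (1.080) = 0.910 − 0.016 = 0.894 V.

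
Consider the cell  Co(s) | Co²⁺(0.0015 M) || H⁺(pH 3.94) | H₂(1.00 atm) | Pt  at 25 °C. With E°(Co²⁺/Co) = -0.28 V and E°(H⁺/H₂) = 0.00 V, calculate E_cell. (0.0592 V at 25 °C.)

The hydrogen couple is the cathode, so E°_cell = 0.28 V; n = 2.
[H⁺] = 10^(−3.94) = 1.1 × 10^-4 M, and Q = [Co²⁺]·P(H₂) / [H⁺]^2 = 1.14 × 10^5.
E = E° − (0.0592/2) log Q = 0.28 − (0.0592/2)(5.056) = 0.130 V.

0.13 V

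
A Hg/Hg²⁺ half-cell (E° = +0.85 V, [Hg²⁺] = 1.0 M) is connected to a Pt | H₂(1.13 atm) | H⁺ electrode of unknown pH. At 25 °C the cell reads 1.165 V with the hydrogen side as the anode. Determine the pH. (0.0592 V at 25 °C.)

E°_cell = 0.85 V and n = 2.
log Q = n(E° − E)/0.0592 = 2×(0.85 − 1.165)/0.0592 = -10.642.
With Q = [H⁺]^2 / ([Hg²⁺]·P(H₂)), solving for [H⁺] gives log[H⁺] = -5.294, so pH = 5.29.

pH = 5.29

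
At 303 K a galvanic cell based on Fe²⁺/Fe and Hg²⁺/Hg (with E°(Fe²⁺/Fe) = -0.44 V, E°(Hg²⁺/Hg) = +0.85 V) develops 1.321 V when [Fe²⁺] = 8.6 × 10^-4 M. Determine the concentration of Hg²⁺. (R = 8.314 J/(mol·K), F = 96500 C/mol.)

0.0092 M

From the Nernst equation, ln Q = nF(E° − E)/RT = 2×96500×(1.29 − 1.321)/(8.314×303) = -2.375, so Q = 0.0930.
With Q = [Fe²⁺]/[Hg²⁺] and the known concentrations, [Hg²⁺] in the denominator gives [Hg²⁺] = 0.0092 M.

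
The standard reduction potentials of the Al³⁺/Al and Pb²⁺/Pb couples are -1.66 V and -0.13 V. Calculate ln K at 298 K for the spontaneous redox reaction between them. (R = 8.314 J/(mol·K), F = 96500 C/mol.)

ln K = 357.6

E°_cell = -0.13 − (-1.66) = 1.53 V, with n = 6 electrons transferred.
At equilibrium E = 0, so the Nernst equation gives ln K = nFE°/RT = (6)(96500)(1.53)/((8.314)(298)) = 357.56.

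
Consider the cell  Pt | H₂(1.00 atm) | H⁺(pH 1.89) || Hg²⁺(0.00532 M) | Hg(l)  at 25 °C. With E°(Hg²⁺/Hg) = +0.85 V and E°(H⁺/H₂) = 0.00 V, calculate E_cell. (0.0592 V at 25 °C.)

The Hg²⁺/Hg couple is the cathode, so E°_cell = 0.85 V; n = 2.
[H⁺] = 10^(−1.89) = 0.013 M, and Q = [H⁺]^2 / ([Hg²⁺]·P(H₂)) = 0.0312.
E = E° − (0.0592/2) log Q = 0.85 − (0.0592/2)(-1.506) = 0.895 V.

0.89 V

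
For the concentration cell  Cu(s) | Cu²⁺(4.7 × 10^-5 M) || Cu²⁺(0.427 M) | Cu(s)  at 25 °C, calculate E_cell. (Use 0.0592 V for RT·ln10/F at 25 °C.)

0.12 V

Both half-cells are Cu²⁺/Cu, so E°_cell = 0. The concentrated side is the cathode; the cell reaction moves Cu²⁺ from high to low concentration with n = 2.
Q = [Cu²⁺]_dilute/[Cu²⁺]_conc = 4.7 × 10^-5/0.427 = 1.1 × 10^-4.
E = 0 − (0.0592/2) log Q = −(0.0592/2)(-3.958) = 0.1172 V.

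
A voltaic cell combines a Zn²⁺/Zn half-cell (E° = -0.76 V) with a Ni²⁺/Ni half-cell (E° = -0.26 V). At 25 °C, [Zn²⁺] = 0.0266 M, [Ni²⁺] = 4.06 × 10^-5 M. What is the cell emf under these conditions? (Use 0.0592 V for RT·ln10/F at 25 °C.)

The Ni²⁺/Ni couple has the higher reduction potential and acts as the cathode, so E°_cell = -0.26 − (-0.76) = 0.50 V.
Balancing electrons gives n = 2; the reaction quotient is Q = [Zn²⁺]/[Ni²⁺] = 655.
At 25 °C, E = E° − (0.0592/n) log Q = 0.50 − (0.0592/2)(2.816) = 0.500 − 0.083 = 0.417 V.

0.417 V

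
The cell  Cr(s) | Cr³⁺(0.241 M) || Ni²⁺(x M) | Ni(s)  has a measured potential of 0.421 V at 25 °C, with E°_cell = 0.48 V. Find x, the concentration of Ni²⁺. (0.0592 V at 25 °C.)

From the Nernst equation, log Q = n(E° − E)/0.0592 = 6(0.48 − 0.421)/0.0592 = 5.980, so Q = 9.54 × 10^5.
With Q = [Cr³⁺]^2/[Ni²⁺]^3 and the known concentrations, [Ni²⁺]^3 in the denominator gives [Ni²⁺] = 0.0039 M.

0.0039 M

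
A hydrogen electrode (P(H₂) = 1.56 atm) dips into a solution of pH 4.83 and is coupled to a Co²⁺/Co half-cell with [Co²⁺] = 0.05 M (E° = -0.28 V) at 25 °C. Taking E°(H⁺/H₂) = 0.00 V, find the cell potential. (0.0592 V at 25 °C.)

0.027 V

The hydrogen couple is the cathode, so E°_cell = 0.28 V; n = 2.
[H⁺] = 10^(−4.83) = 1.5 × 10^-5 M, and Q = [Co²⁺]·P(H₂) / [H⁺]^2 = 3.57 × 10^8.
E = E° − (0.0592/2) log Q = 0.28 − (0.0592/2)(8.552) = 0.027 V.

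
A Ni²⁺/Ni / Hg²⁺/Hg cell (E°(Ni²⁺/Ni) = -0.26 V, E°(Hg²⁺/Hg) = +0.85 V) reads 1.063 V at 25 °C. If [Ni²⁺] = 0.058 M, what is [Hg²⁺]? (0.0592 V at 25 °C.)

From the Nernst equation, log Q = n(E° − E)/0.0592 = 2(1.11 − 1.063)/0.0592 = 1.588, so Q = 38.7.
With Q = [Ni²⁺]/[Hg²⁺] and the known concentrations, [Hg²⁺] in the denominator gives [Hg²⁺] = 0.0015 M.

0.0015 M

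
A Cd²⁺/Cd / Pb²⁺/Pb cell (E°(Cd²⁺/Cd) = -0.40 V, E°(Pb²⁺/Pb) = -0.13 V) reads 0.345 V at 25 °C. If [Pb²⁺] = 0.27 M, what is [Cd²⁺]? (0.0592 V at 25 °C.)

7.9 × 10^-4 M

From the Nernst equation, log Q = n(E° − E)/0.0592 = 2(0.27 − 0.345)/0.0592 = -2.534, so Q = 0.00293.
With Q = [Cd²⁺]/[Pb²⁺] and the known concentrations, [Cd²⁺] in the numerator gives [Cd²⁺] = 7.9 × 10^-4 M.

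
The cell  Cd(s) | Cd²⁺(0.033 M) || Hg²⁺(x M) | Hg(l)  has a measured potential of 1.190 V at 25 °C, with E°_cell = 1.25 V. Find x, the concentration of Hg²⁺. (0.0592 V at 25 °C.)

From the Nernst equation, log Q = n(E° − E)/0.0592 = 2(1.25 − 1.190)/0.0592 = 2.027, so Q = 106.
With Q = [Cd²⁺]/[Hg²⁺] and the known concentrations, [Hg²⁺] in the denominator gives [Hg²⁺] = 3.1 × 10^-4 M.

3.1 × 10^-4 M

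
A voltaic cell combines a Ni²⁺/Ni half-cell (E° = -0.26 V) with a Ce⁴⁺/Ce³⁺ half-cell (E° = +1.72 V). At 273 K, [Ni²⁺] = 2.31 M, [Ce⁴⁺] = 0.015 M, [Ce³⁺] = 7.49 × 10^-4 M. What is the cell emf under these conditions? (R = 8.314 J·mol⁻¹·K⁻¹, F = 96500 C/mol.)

2.04 V

The Ce⁴⁺/Ce³⁺ couple has the higher reduction potential and acts as the cathode, so E°_cell = +1.72 − (-0.26) = 1.98 V.
Balancing electrons gives n = 2; the reaction quotient is Q = [Ni²⁺]·[Ce³⁺]^2/[Ce⁴⁺]^2 = 0.00576.
E = E° − (RT/nF) ln Q = 1.98 − (8.314×273)/(2×96500) × (-5.157) = 1.980 + 0.061 = 2.041 V.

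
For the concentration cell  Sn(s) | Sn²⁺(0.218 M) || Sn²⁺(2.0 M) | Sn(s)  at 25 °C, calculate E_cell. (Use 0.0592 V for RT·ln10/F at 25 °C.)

Both half-cells are Sn²⁺/Sn, so E°_cell = 0. The concentrated side is the cathode; the cell reaction moves Sn²⁺ from high to low concentration with n = 2.
Q = [Sn²⁺]_dilute/[Sn²⁺]_conc = 0.218/2.0 = 0.109.
E = 0 − (0.0592/2) log Q = −(0.0592/2)(-0.963) = 0.0285 V.

0.029 V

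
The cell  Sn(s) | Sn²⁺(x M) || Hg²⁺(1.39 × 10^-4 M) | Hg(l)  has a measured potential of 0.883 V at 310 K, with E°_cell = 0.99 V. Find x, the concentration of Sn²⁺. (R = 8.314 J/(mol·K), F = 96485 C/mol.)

From the Nernst equation, ln Q = nF(E° − E)/RT = 2×96485×(0.99 − 0.883)/(8.314×310) = 8.011, so Q = 3010.
With Q = [Sn²⁺]/[Hg²⁺] and the known concentrations, [Sn²⁺] in the numerator gives [Sn²⁺] = 0.42 M.

0.42 M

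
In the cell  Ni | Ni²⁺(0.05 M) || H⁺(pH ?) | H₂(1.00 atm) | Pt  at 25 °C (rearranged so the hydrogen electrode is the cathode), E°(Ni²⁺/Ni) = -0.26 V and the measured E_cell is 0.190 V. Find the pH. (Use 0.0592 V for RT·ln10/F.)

E°_cell = 0.26 V and n = 2.
log Q = n(E° − E)/0.0592 = 2×(0.26 − 0.190)/0.0592 = 2.365.
With Q = [Ni²⁺]·P(H₂) / [H⁺]^2, solving for [H⁺] gives log[H⁺] = -1.833, so pH = 1.83.

pH = 1.83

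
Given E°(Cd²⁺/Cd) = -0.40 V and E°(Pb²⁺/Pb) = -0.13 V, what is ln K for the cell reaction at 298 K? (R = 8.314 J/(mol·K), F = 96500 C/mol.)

E°_cell = -0.13 − (-0.40) = 0.27 V, with n = 2 electrons transferred.
At equilibrium E = 0, so the Nernst equation gives ln K = nFE°/RT = (2)(96500)(0.27)/((8.314)(298)) = 21.03.

ln K = 21.0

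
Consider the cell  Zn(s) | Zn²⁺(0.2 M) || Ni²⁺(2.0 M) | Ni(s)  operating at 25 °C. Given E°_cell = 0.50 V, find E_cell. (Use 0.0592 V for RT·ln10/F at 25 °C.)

0.530 V

Balancing electrons gives n = 2; the reaction quotient is Q = [Zn²⁺]/[Ni²⁺] = 0.100.
At 25 °C, E = E° − (0.0592/n) log Q = 0.50 − (0.0592/2)(-1.000) = 0.500 + 0.030 = 0.530 V.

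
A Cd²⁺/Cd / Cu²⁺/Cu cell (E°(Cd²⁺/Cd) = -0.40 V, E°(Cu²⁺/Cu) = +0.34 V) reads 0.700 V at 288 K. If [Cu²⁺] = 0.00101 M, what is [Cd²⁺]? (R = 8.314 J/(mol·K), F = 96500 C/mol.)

From the Nernst equation, ln Q = nF(E° − E)/RT = 2×96500×(0.74 − 0.700)/(8.314×288) = 3.224, so Q = 25.1.
With Q = [Cd²⁺]/[Cu²⁺] and the known concentrations, [Cd²⁺] in the numerator gives [Cd²⁺] = 0.025 M.

0.025 M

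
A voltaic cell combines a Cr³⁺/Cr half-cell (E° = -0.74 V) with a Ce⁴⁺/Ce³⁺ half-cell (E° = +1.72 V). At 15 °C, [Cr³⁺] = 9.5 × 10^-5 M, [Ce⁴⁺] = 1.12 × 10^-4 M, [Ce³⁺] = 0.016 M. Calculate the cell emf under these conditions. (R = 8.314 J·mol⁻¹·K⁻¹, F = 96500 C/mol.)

The Ce⁴⁺/Ce³⁺ couple has the higher reduction potential and acts as the cathode, so E°_cell = +1.72 − (-0.74) = 2.46 V.
Balancing electrons gives n = 3; the reaction quotient is Q = [Cr³⁺]·[Ce³⁺]^3/[Ce⁴⁺]^3 = 277.
E = E° − (RT/nF) ln Q = 2.46 − (8.314×288)/(3×96500) × (5.624) = 2.460 − 0.047 = 2.413 V.

2.41 V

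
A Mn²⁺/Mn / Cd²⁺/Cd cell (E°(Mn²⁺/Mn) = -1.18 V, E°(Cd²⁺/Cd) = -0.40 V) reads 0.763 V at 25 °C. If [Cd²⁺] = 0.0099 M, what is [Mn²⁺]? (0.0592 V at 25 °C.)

From the Nernst equation, log Q = n(E° − E)/0.0592 = 2(0.78 − 0.763)/0.0592 = 0.574, so Q = 3.75.
With Q = [Mn²⁺]/[Cd²⁺] and the known concentrations, [Mn²⁺] in the numerator gives [Mn²⁺] = 0.037 M.

0.037 M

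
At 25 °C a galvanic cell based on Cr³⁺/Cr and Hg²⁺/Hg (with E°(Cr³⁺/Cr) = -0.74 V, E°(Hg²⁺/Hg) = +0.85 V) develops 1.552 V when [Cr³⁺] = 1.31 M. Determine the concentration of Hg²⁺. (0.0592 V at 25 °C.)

From the Nernst equation, log Q = n(E° − E)/0.0592 = 6(1.59 − 1.552)/0.0592 = 3.851, so Q = 7100.
With Q = [Cr³⁺]^2/[Hg²⁺]^3 and the known concentrations, [Hg²⁺]^3 in the denominator gives [Hg²⁺] = 0.062 M.

0.062 M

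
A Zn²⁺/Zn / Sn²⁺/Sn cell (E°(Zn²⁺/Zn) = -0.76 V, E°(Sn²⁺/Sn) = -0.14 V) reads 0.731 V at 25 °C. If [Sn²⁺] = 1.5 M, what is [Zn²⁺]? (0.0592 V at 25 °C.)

From the Nernst equation, log Q = n(E° − E)/0.0592 = 2(0.62 − 0.731)/0.0592 = -3.750, so Q = 1.78 × 10^-4.
With Q = [Zn²⁺]/[Sn²⁺] and the known concentrations, [Zn²⁺] in the numerator gives [Zn²⁺] = 2.7 × 10^-4 M.

2.7 × 10^-4 M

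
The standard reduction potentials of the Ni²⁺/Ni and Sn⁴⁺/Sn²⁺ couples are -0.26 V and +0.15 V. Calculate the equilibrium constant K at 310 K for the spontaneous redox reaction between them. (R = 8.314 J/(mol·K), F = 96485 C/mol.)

E°_cell = +0.15 − (-0.26) = 0.41 V, with n = 2 electrons transferred.
At equilibrium E = 0, so the Nernst equation gives ln K = nFE°/RT = (2)(96485)(0.41)/((8.314)(310)) = 30.70.
K = e^30.70 = 2.1 × 10^13.

2.1 × 10^13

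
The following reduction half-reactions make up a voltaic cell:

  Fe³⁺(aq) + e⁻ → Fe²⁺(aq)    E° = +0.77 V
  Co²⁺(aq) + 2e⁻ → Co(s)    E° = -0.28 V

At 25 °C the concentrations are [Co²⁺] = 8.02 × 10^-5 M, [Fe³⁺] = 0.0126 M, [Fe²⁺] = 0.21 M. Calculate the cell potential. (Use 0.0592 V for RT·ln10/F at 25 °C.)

1.10 V

The Fe³⁺/Fe²⁺ couple has the higher reduction potential and acts as the cathode, so E°_cell = +0.77 − (-0.28) = 1.05 V.
Balancing electrons gives n = 2; the reaction quotient is Q = [Co²⁺]·[Fe²⁺]^2/[Fe³⁺]^2 = 0.0223.
At 25 °C, E = E° − (0.0592/n) log Q = 1.05 − (0.0592/2)(-1.652) = 1.050 + 0.049 = 1.099 V.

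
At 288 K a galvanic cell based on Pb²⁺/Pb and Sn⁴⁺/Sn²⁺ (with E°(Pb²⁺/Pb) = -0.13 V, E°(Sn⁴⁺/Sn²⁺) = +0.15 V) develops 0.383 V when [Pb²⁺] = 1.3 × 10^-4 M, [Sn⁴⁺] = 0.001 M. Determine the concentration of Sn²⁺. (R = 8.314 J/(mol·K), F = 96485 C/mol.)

From the Nernst equation, ln Q = nF(E° − E)/RT = 2×96485×(0.28 − 0.383)/(8.314×288) = -8.301, so Q = 2.48 × 10^-4.
With Q = [Pb²⁺]·[Sn²⁺]/[Sn⁴⁺] and the known concentrations, [Sn²⁺] in the numerator gives [Sn²⁺] = 0.0019 M.

0.0019 M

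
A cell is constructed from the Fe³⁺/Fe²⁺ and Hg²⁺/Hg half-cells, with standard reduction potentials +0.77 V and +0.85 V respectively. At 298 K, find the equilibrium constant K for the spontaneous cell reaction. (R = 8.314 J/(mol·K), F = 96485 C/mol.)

510

E°_cell = +0.85 − (+0.77) = 0.08 V, with n = 2 electrons transferred.
At equilibrium E = 0, so the Nernst equation gives ln K = nFE°/RT = (2)(96485)(0.08)/((8.314)(298)) = 6.23.
K = e^6.23 = 510.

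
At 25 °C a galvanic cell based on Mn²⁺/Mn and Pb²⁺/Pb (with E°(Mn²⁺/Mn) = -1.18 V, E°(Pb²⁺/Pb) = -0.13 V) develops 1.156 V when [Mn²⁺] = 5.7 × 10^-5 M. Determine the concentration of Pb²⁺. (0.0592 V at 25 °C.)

From the Nernst equation, log Q = n(E° − E)/0.0592 = 2(1.05 − 1.156)/0.0592 = -3.581, so Q = 2.62 × 10^-4.
With Q = [Mn²⁺]/[Pb²⁺] and the known concentrations, [Pb²⁺] in the denominator gives [Pb²⁺] = 0.22 M.

0.22 M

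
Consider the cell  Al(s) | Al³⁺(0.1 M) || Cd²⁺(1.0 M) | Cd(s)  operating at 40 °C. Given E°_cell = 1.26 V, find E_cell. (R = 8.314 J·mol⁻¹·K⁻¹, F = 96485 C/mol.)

Balancing electrons gives n = 6; the reaction quotient is Q = [Al³⁺]^2/[Cd²⁺]^3 = 0.0100.
E = E° − (RT/nF) ln Q = 1.26 − (8.314×313)/(6×96485) × (-4.605) = 1.260 + 0.021 = 1.281 V.

1.28 V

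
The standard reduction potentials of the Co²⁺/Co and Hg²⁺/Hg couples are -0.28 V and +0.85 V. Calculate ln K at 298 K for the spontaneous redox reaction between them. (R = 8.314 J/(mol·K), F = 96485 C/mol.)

ln K = 88.0

E°_cell = +0.85 − (-0.28) = 1.13 V, with n = 2 electrons transferred.
At equilibrium E = 0, so the Nernst equation gives ln K = nFE°/RT = (2)(96485)(1.13)/((8.314)(298)) = 88.01.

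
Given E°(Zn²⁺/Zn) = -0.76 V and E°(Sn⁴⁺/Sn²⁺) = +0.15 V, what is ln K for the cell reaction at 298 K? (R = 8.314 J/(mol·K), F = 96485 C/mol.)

ln K = 70.9

E°_cell = +0.15 − (-0.76) = 0.91 V, with n = 2 electrons transferred.
At equilibrium E = 0, so the Nernst equation gives ln K = nFE°/RT = (2)(96485)(0.91)/((8.314)(298)) = 70.88.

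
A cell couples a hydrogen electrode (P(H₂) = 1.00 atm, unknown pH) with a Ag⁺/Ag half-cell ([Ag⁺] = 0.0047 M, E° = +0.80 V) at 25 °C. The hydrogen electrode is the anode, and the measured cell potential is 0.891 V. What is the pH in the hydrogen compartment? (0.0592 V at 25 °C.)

E°_cell = 0.80 V and n = 2.
log Q = n(E° − E)/0.0592 = 2×(0.80 − 0.891)/0.0592 = -3.074.
With Q = [H⁺]^2 / ([Ag⁺]^2·P(H₂)), solving for [H⁺] gives log[H⁺] = -3.865, so pH = 3.87.

pH = 3.87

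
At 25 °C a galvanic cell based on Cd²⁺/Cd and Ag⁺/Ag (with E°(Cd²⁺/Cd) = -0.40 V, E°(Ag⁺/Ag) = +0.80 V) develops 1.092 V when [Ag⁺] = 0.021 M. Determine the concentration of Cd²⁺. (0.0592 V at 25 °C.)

From the Nernst equation, log Q = n(E° − E)/0.0592 = 2(1.20 − 1.092)/0.0592 = 3.649, so Q = 4450.
With Q = [Cd²⁺]/[Ag⁺]^2 and the known concentrations, [Cd²⁺] in the numerator gives [Cd²⁺] = 2.0 M.

2.0 M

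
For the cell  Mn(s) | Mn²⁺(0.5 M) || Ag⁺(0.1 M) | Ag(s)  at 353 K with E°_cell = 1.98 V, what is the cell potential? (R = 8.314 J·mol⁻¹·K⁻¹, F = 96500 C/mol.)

Balancing electrons gives n = 2; the reaction quotient is Q = [Mn²⁺]/[Ag⁺]^2 = 50.0.
E = E° − (RT/nF) ln Q = 1.98 − (8.314×353)/(2×96500) × (3.912) = 1.980 − 0.059 = 1.921 V.

1.92 V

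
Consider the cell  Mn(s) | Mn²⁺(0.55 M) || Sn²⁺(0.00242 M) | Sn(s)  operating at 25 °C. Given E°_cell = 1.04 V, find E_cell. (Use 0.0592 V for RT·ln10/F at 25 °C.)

Balancing electrons gives n = 2; the reaction quotient is Q = [Mn²⁺]/[Sn²⁺] = 227.
At 25 °C, E = E° − (0.0592/n) log Q = 1.04 − (0.0592/2)(2.357) = 1.040 − 0.070 = 0.970 V.

0.970 V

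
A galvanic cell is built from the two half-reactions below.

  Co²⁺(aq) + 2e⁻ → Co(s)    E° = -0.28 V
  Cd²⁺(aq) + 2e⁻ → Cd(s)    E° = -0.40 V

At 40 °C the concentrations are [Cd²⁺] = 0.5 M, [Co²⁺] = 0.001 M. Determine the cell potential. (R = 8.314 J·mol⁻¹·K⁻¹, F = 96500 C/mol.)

0.036 V

The Co²⁺/Co couple has the higher reduction potential and acts as the cathode, so E°_cell = -0.28 − (-0.40) = 0.12 V.
Balancing electrons gives n = 2; the reaction quotient is Q = [Cd²⁺]/[Co²⁺] = 500.
E = E° − (RT/nF) ln Q = 0.12 − (8.314×313)/(2×96500) × (6.215) = 0.120 − 0.084 = 0.036 V.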